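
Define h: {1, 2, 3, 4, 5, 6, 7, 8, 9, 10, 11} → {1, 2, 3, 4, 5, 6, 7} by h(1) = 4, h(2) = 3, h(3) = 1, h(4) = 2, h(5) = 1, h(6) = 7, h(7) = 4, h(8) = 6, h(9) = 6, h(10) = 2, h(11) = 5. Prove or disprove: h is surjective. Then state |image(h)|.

7

Every element of the codomain has a preimage: 1 = h(3), 2 = h(4), 3 = h(2), 4 = h(1), 5 = h(11), 6 = h(8), 7 = h(6).
Therefore h is surjective.
The image of h is {1, 2, 3, 4, 5, 6, 7}, which has 7 elements.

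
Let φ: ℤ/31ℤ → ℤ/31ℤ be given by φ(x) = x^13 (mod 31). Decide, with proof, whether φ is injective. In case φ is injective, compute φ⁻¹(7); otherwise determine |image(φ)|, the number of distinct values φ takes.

28

Since 31 is prime, the nonzero elements of ℤ/31ℤ form a cyclic group of order 30.
As gcd(13, 30) = 1, raising to the 13th power is a bijection on this group: if a^13 ≡ b^13 then (ab^{−1})^13 = 1, and the only element of order dividing gcd(13, 30) = 1 is 1, so a = b.
With φ(0) = 0 this makes φ injective on all of ℤ/31ℤ, hence bijective (finite equal-size domain and codomain). In particular φ is injective.
Since φ is injective, we find the preimage of 7. The inverse of x ↦ x^13 on (ℤ/31ℤ)^× is x ↦ x^7, because 13·7 = 91 = 3·30 + 1 ≡ 1 (mod 30) and x^{30} = 1 for x ≠ 0 (Fermat). So φ⁻¹(7) = 7^7 mod 31.
Repeated squaring mod 31: 7^1 ≡ 7, 7^2 ≡ 7² = 49 ≡ 18, 7^4 ≡ 18² = 324 ≡ 14. Since 7 = 4 + 2 + 1, 7^7 ≡ 14·18·7: 14·18 = 252 ≡ 4, then 4·7 = 28. So 7^7 ≡ 28 (mod 31).
Hence φ⁻¹(7) = 28.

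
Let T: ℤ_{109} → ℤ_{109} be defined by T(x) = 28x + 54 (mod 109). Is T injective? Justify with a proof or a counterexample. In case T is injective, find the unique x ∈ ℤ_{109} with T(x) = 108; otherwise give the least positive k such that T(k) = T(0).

If T(u) = T(v), then 28u ≡ 28v (mod 109). Because gcd(28, 109) = 1, we may cancel 28 to get u ≡ v (mod 109).
Thus T is injective.
We now compute 28⁻¹ mod 109 explicitly. Euclid's algorithm: 109 = 3·28 + 25, 28 = 1·25 + 3, 25 = 8·3 + 1; back-substituting gives 1 = 74·28 − 19·109, so 28⁻¹ ≡ 74 (mod 109).
Since T is injective, we find T⁻¹(108): we need 28x ≡ 108 − 54 ≡ 54 (mod 109). Using 28⁻¹ = 74: x ≡ 74·54 = 3996 = 36·109 + 72, so x = 72.
Check: T(72) = 28·72 + 54 = 2070 = 18·109 + 108 ≡ 108 (mod 109).

72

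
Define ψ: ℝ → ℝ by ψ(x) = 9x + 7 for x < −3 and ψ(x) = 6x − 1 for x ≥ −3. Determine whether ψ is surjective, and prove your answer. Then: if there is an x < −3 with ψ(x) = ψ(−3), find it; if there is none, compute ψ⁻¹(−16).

-5/2

Both pieces are strictly increasing (slopes 9 and 6), so each is injective on its own interval.
The left piece maps (−∞, −3) onto (−∞, −20); the right piece maps [−3, ∞) onto [−19, ∞).
The union (−∞, −20) ∪ [−19, ∞) omits the interval between −20 and −19; in particular −20 has no preimage. So ψ is not surjective.
Because the two images are disjoint, no x < −3 has ψ(x) = ψ(−3), so we compute ψ⁻¹(−16): −16 lies in [−19, ∞), so solve 6x − 1 = −16: x = (−16 + 1)/6 = −5/2.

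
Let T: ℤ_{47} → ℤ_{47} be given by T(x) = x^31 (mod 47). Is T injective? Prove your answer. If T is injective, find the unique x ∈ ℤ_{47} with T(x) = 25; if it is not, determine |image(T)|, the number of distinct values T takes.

Since 47 is prime, the nonzero elements of ℤ_{47} form a cyclic group of order 46.
As gcd(31, 46) = 1, raising to the 31st power is a bijection on this group: if u^31 ≡ v^31 then (uv^{−1})^31 = 1, and the only element of order dividing gcd(31, 46) = 1 is 1, so u = v.
With T(0) = 0 this makes T injective on all of ℤ_{47}, hence bijective (finite equal-size domain and codomain). In particular T is injective.
Since T is injective, we find the preimage of 25. The inverse of x ↦ x^31 on (ℤ_{47})^× is x ↦ x^3, because 31·3 = 93 = 2·46 + 1 ≡ 1 (mod 46) and x^{46} = 1 for x ≠ 0 (Fermat). So T⁻¹(25) = 25^3 mod 47.
Repeated squaring mod 47: 25^1 ≡ 25, 25^2 ≡ 25² = 625 ≡ 14. Since 3 = 2 + 1, 25^3 ≡ 14·25: 14·25 = 350 ≡ 21. So 25^3 ≡ 21 (mod 47).
Hence T⁻¹(25) = 21.

21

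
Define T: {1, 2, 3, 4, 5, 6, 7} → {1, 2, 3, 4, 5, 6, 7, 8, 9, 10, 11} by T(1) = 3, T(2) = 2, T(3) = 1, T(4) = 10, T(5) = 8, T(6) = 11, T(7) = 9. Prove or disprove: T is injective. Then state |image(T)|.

The values T(1), …, T(7) are 3, 2, 1, 10, 8, 11, 9 — all distinct.
So T(s) = T(t) only when s = t, and T is injective.
The image of T is {1, 2, 3, 8, 9, 10, 11}, which has 7 elements.

7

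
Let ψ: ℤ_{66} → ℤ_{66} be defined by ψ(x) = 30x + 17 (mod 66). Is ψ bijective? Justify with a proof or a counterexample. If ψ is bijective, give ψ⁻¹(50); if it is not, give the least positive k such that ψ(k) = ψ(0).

11

We have gcd(30, 66) = 6 > 1. Taking s = 0 and t = 11: ψ(0) = 17 and ψ(11) = 30·11 + 17 = 347 ≡ 17 (mod 66).
So ψ(0) = ψ(11) while 0 ≠ 11, hence ψ is not injective, hence not bijective.
Since ψ is not bijective, we find the least positive k with ψ(k) = ψ(0): this means 30k ≡ 0 (mod 66), i.e. 66 ∣ 30k. Since gcd(30, 66) = 6, dividing through by 6 this holds exactly when 11 ∣ 5k, and as gcd(5, 11) = 1, exactly when 11 ∣ k.
The smallest positive such k is 11.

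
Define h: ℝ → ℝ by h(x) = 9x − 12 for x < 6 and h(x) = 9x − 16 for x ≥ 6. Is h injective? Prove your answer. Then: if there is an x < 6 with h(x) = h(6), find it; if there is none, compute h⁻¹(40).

Both pieces are strictly increasing (slopes 9 and 9), so each is injective on its own interval.
The left piece maps (−∞, 6) onto (−∞, 42); the right piece maps [6, ∞) onto [38, ∞).
These images overlap. In particular h(6) = 38 (right piece), and solving 9x − 12 = 38 on the left piece gives x = 50/9 < 6.
So h(50/9) = h(6) with 50/9 ≠ 6, and h is not injective. This x = 50/9 is the requested value below 6.

50/9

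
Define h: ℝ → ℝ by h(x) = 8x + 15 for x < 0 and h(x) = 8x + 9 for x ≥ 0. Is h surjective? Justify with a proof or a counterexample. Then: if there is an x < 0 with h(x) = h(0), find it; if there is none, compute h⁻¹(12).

Both pieces are strictly increasing (slopes 8 and 8), so each is injective on its own interval.
The left piece maps (−∞, 0) onto (−∞, 15); the right piece maps [0, ∞) onto [9, ∞).
The union (−∞, 15) ∪ [9, ∞) covers ℝ, so h is surjective.
For the follow-up: the images overlap, so an x < 0 with h(x) = h(0) exists. h(0) = 9; solving 8x + 15 = 9 for x < 0 gives x = (9 − 15)/8 = −3/4.

-3/4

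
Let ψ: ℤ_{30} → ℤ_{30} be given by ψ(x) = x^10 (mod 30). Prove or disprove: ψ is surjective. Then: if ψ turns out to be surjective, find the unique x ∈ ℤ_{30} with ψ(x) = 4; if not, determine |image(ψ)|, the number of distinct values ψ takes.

ψ(2): Repeated squaring mod 30: 2^1 ≡ 2, 2^2 ≡ 2² = 4, 2^4 ≡ 4² = 16, 2^8 ≡ 16² = 256 ≡ 16. Since 10 = 8 + 2, 2^10 ≡ 16·4: 16·4 = 64 ≡ 4. So 2^10 ≡ 4 (mod 30).
ψ(8): Repeated squaring mod 30: 8^1 ≡ 8, 8^2 ≡ 8² = 64 ≡ 4, 8^4 ≡ 4² = 16, 8^8 ≡ 16² = 256 ≡ 16. Since 10 = 8 + 2, 8^10 ≡ 16·4: 16·4 = 64 ≡ 4. So 8^10 ≡ 4 (mod 30).
So ψ(2) = ψ(8) = 4 while 2 ≠ 8, therefore ψ is not injective.
A non-injective map from the 30-element set ℤ_{30} to itself takes at most 29 distinct values, so it cannot be surjective. So ψ is not surjective.
Since ψ is not surjective, we determine |image(ψ)|. Computing x^10 mod 30 for each x (by repeated squaring, reducing mod 30 at every step), the values ψ(0), ψ(1), …, ψ(29) are: 0, 1, 4, 9, 16, 25, 6, 19, 4, 21, 10, 1, 24, 19, 16, 15, 16, 19, 24, 1, 10, 21, 4, 19, 6, 25, 16, 9, 4, 1.
The distinct values are {0, 1, 4, 6, 9, 10, 15, 16, 19, 21, 24, 25}; there are 12 of them.

12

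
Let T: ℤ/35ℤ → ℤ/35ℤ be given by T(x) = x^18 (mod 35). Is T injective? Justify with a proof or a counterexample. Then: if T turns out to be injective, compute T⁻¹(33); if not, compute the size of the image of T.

6

T(2): Repeated squaring mod 35: 2^1 ≡ 2, 2^2 ≡ 2² = 4, 2^4 ≡ 4² = 16, 2^8 ≡ 16² = 256 ≡ 11, 2^16 ≡ 11² = 121 ≡ 16. Since 18 = 16 + 2, 2^18 ≡ 16·4: 16·4 = 64 ≡ 29. So 2^18 ≡ 29 (mod 35).
T(3): Repeated squaring mod 35: 3^1 ≡ 3, 3^2 ≡ 3² = 9, 3^4 ≡ 9² = 81 ≡ 11, 3^8 ≡ 11² = 121 ≡ 16, 3^16 ≡ 16² = 256 ≡ 11. Since 18 = 16 + 2, 3^18 ≡ 11·9: 11·9 = 99 ≡ 29. So 3^18 ≡ 29 (mod 35).
So T(2) = T(3) = 29 while 2 ≠ 3, therefore T is not injective.
Since T is not injective, we determine |image(T)|. Computing x^18 mod 35 for each x (by repeated squaring, reducing mod 35 at every step), the values T(0), T(1), …, T(34) are: 0, 1, 29, 29, 1, 15, 1, 14, 29, 1, 15, 1, 29, 29, 21, 15, 1, 29, 29, 1, 15, 21, 29, 29, 1, 15, 1, 29, 14, 1, 15, 1, 29, 29, 1.
The distinct values are {0, 1, 14, 15, 21, 29}; there are 6 of them.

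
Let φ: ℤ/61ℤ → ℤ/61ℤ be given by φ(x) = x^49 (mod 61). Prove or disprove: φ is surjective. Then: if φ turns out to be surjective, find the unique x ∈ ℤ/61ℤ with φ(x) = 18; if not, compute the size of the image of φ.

Since 61 is prime, the nonzero elements of ℤ/61ℤ form a cyclic group of order 60.
As gcd(49, 60) = 1, raising to the 49th power is a bijection on this group: if u^49 ≡ v^49 then (uv^{−1})^49 = 1, and the only element of order dividing gcd(49, 60) = 1 is 1, so u = v.
With φ(0) = 0 this makes φ injective on all of ℤ/61ℤ, hence bijective (finite equal-size domain and codomain). In particular φ is surjective.
Since φ is surjective, we find the preimage of 18. The inverse of x ↦ x^49 on (ℤ/61ℤ)^× is x ↦ x^49, because 49·49 = 2401 = 40·60 + 1 ≡ 1 (mod 60) and x^{60} = 1 for x ≠ 0 (Fermat). So φ⁻¹(18) = 18^49 mod 61.
Repeated squaring mod 61: 18^1 ≡ 18, 18^2 ≡ 18² = 324 ≡ 19, 18^4 ≡ 19² = 361 ≡ 56, 18^8 ≡ 56² = 3136 ≡ 25, 18^16 ≡ 25² = 625 ≡ 15, 18^32 ≡ 15² = 225 ≡ 42. Since 49 = 32 + 16 + 1, 18^49 ≡ 42·15·18: 42·15 = 630 ≡ 20, then 20·18 = 360 ≡ 55. So 18^49 ≡ 55 (mod 61).
Hence φ⁻¹(18) = 55.

55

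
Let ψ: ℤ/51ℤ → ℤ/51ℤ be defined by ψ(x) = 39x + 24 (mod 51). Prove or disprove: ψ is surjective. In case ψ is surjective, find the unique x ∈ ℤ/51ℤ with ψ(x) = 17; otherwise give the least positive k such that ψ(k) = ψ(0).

17

Since gcd(39, 51) = 3, we have 39x ≡ 0 (mod 3) for all x, so ψ(x) ≡ 0 (mod 3).
But 1 ≢ 0 (mod 3), so 1 ∈ ℤ/51ℤ has no preimage. So ψ is not surjective.
Since ψ is not surjective, we find the least positive k with ψ(k) = ψ(0): this means 39k ≡ 0 (mod 51), i.e. 51 ∣ 39k. Since gcd(39, 51) = 3, dividing through by 3 this holds exactly when 17 ∣ 13k, and as gcd(13, 17) = 1, exactly when 17 ∣ k.
The smallest positive such k is 17.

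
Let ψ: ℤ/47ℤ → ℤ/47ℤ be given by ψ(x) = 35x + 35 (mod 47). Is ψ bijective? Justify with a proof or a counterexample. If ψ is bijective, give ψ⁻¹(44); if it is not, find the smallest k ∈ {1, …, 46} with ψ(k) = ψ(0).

11

Recall that ψ is injective when ψ(s) = ψ(t) forces s = t.
If ψ(s) = ψ(t), then 35s ≡ 35t (mod 47). Because gcd(35, 47) = 1, we may cancel 35 to get s ≡ t (mod 47).
We now compute 35⁻¹ mod 47 explicitly. Euclid's algorithm: 47 = 1·35 + 12, 35 = 2·12 + 11, 12 = 1·11 + 1; back-substituting gives 1 = 43·35 − 32·47, so 35⁻¹ ≡ 43 (mod 47).
For any y ∈ ℤ/47ℤ, x = 43(y − 35) mod 47 satisfies ψ(x) = 35·43(y − 35) + 35 ≡ y (since 35·43 ≡ 1 mod 47). So every y has a preimage.
Hence ψ is bijective.
Since ψ is bijective, we find ψ⁻¹(44): we need 35x ≡ 44 − 35 ≡ 9 (mod 47). Using 35⁻¹ = 43: x ≡ 43·9 = 387 = 8·47 + 11, so x = 11.
Check: ψ(11) = 35·11 + 35 = 420 = 8·47 + 44 ≡ 44 (mod 47).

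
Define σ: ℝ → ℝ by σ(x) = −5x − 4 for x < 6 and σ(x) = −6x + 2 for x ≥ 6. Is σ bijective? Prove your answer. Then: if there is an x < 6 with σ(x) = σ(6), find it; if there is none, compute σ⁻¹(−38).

Both pieces are strictly decreasing (slopes −5 and −6), so each is injective on its own interval.
The left piece maps (−∞, 6) onto (−34, ∞); the right piece maps [6, ∞) onto (−∞, −34].
Since −34 = −34, the images partition ℝ: σ is injective and surjective, hence bijective.
Because the two images are disjoint, no x < 6 has σ(x) = σ(6), so we compute σ⁻¹(−38): −38 lies in (−∞, −34], so solve −6x + 2 = −38: x = (−38 − 2)/(−6) = 20/3.

20/3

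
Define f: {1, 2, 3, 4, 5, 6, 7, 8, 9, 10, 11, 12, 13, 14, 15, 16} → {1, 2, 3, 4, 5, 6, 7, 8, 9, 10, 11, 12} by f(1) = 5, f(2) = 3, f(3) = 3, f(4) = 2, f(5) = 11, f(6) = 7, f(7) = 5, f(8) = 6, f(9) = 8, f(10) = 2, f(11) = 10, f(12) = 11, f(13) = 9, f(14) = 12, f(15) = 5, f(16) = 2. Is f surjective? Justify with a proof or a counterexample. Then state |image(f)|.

10

No element maps to 1, so f is not surjective.
The image of f is {2, 3, 5, 6, 7, 8, 9, 10, 11, 12}, which has 10 elements.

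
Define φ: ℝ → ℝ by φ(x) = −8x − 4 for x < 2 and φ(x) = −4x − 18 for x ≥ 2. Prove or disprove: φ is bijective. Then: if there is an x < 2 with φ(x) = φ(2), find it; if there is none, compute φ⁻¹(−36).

9/2

Both pieces are strictly decreasing (slopes −8 and −4), so each is injective on its own interval.
The left piece maps (−∞, 2) onto (−20, ∞); the right piece maps [2, ∞) onto (−∞, −26].
The images leave a gap (−20 has no preimage), so φ is not surjective, hence not bijective.
Because the two images are disjoint, no x < 2 has φ(x) = φ(2), so we compute φ⁻¹(−36): −36 lies in (−∞, −26], so solve −4x − 18 = −36: x = (−36 + 18)/(−4) = 9/2.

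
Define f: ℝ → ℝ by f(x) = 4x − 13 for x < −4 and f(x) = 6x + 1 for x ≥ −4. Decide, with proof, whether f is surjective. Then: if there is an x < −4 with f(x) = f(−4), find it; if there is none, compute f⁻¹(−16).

-17/6

Both pieces are strictly increasing (slopes 4 and 6), so each is injective on its own interval.
The left piece maps (−∞, −4) onto (−∞, −29); the right piece maps [−4, ∞) onto [−23, ∞).
The union (−∞, −29) ∪ [−23, ∞) omits the interval between −29 and −23; in particular −29 has no preimage. So f is not surjective.
Because the two images are disjoint, no x < −4 has f(x) = f(−4), so we compute f⁻¹(−16): −16 lies in [−23, ∞), so solve 6x + 1 = −16: x = (−16 − 1)/6 = −17/6.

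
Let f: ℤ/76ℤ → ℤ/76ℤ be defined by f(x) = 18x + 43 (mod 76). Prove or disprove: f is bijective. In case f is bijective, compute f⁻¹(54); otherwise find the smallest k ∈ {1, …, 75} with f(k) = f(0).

We have gcd(18, 76) = 2 > 1. Taking u = 0 and v = 38: f(0) = 43 and f(38) = 18·38 + 43 = 727 ≡ 43 (mod 76).
So f(0) = f(38) while 0 ≠ 38, so f is not injective, hence not bijective.
Since f is not bijective, we find the least positive k with f(k) = f(0): this means 18k ≡ 0 (mod 76), i.e. 76 ∣ 18k. Since gcd(18, 76) = 2, dividing through by 2 this holds exactly when 38 ∣ 9k, and as gcd(9, 38) = 1, exactly when 38 ∣ k.
The smallest positive such k is 38.

38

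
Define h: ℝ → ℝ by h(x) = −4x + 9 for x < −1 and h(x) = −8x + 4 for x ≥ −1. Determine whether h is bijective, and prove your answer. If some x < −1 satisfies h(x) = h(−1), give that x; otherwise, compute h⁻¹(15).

Both pieces are strictly decreasing (slopes −4 and −8), so each is injective on its own interval.
The left piece maps (−∞, −1) onto (13, ∞); the right piece maps [−1, ∞) onto (−∞, 12].
The images leave a gap (13 has no preimage), so h is not surjective, hence not bijective.
Because the two images are disjoint, no x < −1 has h(x) = h(−1), so we compute h⁻¹(15): 15 lies in (13, ∞), so solve −4x + 9 = 15: x = (15 − 9)/(−4) = −3/2.

-3/2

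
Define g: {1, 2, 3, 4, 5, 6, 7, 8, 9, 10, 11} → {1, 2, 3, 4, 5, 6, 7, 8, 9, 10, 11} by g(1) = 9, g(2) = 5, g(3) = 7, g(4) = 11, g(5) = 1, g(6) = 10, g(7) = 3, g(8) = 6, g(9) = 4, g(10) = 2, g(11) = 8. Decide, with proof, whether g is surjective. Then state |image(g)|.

Every element of the codomain has a preimage: 1 = g(5), 2 = g(10), 3 = g(7), 4 = g(9), 5 = g(2), 6 = g(8), 7 = g(3), 8 = g(11), 9 = g(1), 10 = g(6), 11 = g(4).
Hence g is surjective.
The image of g is {1, 2, 3, 4, 5, 6, 7, 8, 9, 10, 11}, which has 11 elements.

11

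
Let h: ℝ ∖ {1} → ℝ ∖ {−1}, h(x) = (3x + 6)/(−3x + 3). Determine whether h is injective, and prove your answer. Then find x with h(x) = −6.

8/5

Suppose h(s) = h(t). Cross-multiplying: (3s + 6)(−3t + 3) = (3t + 6)(−3s + 3).
Expanding both sides and cancelling the symmetric terms leaves 27·(s − t) = 0. Since 27 ≠ 0, s = t. So h is injective.
Solving h(x) = −6: cross-multiplying gives 3x + 6 = −6(−3x + 3), which rearranges to −15x = −24, so x = 8/5.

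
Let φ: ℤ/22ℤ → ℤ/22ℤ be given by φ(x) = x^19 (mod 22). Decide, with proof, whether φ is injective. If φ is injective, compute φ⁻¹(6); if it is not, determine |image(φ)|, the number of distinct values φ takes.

Computing x^19 mod 22 for each x (by repeated squaring, reducing mod 22 at every step), the values φ(0), φ(1), …, φ(21) are: 0, 1, 6, 15, 14, 9, 2, 19, 18, 5, 10, 11, 12, 17, 4, 3, 20, 13, 8, 7, 16, 21.
Every element of ℤ/22ℤ appears exactly once in this list, so φ is a bijection, and in particular injective.
Since φ is injective, we read off the preimage of 6 from the same table: φ(2) = 6, so φ⁻¹(6) = 2.

2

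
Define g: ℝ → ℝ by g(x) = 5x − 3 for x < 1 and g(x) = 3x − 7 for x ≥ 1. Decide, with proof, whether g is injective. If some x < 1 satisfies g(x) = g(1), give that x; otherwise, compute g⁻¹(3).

Both pieces are strictly increasing (slopes 5 and 3), so each is injective on its own interval.
The left piece maps (−∞, 1) onto (−∞, 2); the right piece maps [1, ∞) onto [−4, ∞).
These images overlap. In particular g(1) = −4 (right piece), and solving 5x − 3 = −4 on the left piece gives x = −1/5 < 1.
So g(−1/5) = g(1) with −1/5 ≠ 1, and g is not injective. This x = −1/5 is the requested value below 1.

-1/5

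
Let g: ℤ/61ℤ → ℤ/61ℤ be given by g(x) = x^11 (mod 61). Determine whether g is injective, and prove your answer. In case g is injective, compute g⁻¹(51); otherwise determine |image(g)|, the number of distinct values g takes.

43

Since 61 is prime, the nonzero elements of ℤ/61ℤ form a cyclic group of order 60.
As gcd(11, 60) = 1, raising to the 11th power is a bijection on this group: if u^11 ≡ v^11 then (uv^{−1})^11 = 1, and the only element of order dividing gcd(11, 60) = 1 is 1, so u = v.
With g(0) = 0 this makes g injective on all of ℤ/61ℤ, hence bijective (finite equal-size domain and codomain). In particular g is injective.
Since g is injective, we find the preimage of 51. The inverse of x ↦ x^11 on (ℤ/61ℤ)^× is x ↦ x^11, because 11·11 = 121 = 2·60 + 1 ≡ 1 (mod 60) and x^{60} = 1 for x ≠ 0 (Fermat). So g⁻¹(51) = 51^11 mod 61.
Repeated squaring mod 61: 51^1 ≡ 51, 51^2 ≡ 51² = 2601 ≡ 39, 51^4 ≡ 39² = 1521 ≡ 57, 51^8 ≡ 57² = 3249 ≡ 16. Since 11 = 8 + 2 + 1, 51^11 ≡ 16·39·51: 16·39 = 624 ≡ 14, then 14·51 = 714 ≡ 43. So 51^11 ≡ 43 (mod 61).
Hence g⁻¹(51) = 43.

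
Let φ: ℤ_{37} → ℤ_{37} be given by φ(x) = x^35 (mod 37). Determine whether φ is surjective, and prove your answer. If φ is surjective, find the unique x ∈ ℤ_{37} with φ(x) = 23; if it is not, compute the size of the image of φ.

29

Since 37 is prime, the nonzero elements of ℤ_{37} form a cyclic group of order 36.
As gcd(35, 36) = 1, raising to the 35th power is a bijection on this group: if a^35 ≡ b^35 then (ab^{−1})^35 = 1, and the only element of order dividing gcd(35, 36) = 1 is 1, so a = b.
With φ(0) = 0 this makes φ injective on all of ℤ_{37}, hence bijective (finite equal-size domain and codomain). In particular φ is surjective.
Since φ is surjective, we find the preimage of 23. The inverse of x ↦ x^35 on (ℤ_{37})^× is x ↦ x^35, because 35·35 = 1225 = 34·36 + 1 ≡ 1 (mod 36) and x^{36} = 1 for x ≠ 0 (Fermat). So φ⁻¹(23) = 23^35 mod 37.
Repeated squaring mod 37: 23^1 ≡ 23, 23^2 ≡ 23² = 529 ≡ 11, 23^4 ≡ 11² = 121 ≡ 10, 23^8 ≡ 10² = 100 ≡ 26, 23^16 ≡ 26² = 676 ≡ 10, 23^32 ≡ 10² = 100 ≡ 26. Since 35 = 32 + 2 + 1, 23^35 ≡ 26·11·23: 26·11 = 286 ≡ 27, then 27·23 = 621 ≡ 29. So 23^35 ≡ 29 (mod 37).
Hence φ⁻¹(23) = 29.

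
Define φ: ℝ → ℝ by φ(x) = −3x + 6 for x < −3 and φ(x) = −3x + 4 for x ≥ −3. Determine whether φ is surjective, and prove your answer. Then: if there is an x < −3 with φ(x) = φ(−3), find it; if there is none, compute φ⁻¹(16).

-10/3

Both pieces are strictly decreasing (slopes −3 and −3), so each is injective on its own interval.
The left piece maps (−∞, −3) onto (15, ∞); the right piece maps [−3, ∞) onto (−∞, 13].
The union (15, ∞) ∪ (−∞, 13] omits the interval between 15 and 13; in particular 15 has no preimage. So φ is not surjective.
Because the two images are disjoint, no x < −3 has φ(x) = φ(−3), so we compute φ⁻¹(16): 16 lies in (15, ∞), so solve −3x + 6 = 16: x = (16 − 6)/(−3) = −10/3.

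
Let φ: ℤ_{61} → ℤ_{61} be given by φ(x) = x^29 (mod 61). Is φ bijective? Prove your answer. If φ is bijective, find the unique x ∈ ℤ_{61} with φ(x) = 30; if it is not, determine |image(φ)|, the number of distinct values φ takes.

Since 61 is prime, the nonzero elements of ℤ_{61} form a cyclic group of order 60.
As gcd(29, 60) = 1, raising to the 29th power is a bijection on this group: if x_1^29 ≡ x_2^29 then (x_1x_2^{−1})^29 = 1, and the only element of order dividing gcd(29, 60) = 1 is 1, so x_1 = x_2.
With φ(0) = 0 this makes φ injective on all of ℤ_{61}, hence bijective (finite equal-size domain and codomain). In particular φ is bijective.
Since φ is bijective, we find the preimage of 30. The inverse of x ↦ x^29 on (ℤ_{61})^× is x ↦ x^29, because 29·29 = 841 = 14·60 + 1 ≡ 1 (mod 60) and x^{60} = 1 for x ≠ 0 (Fermat). So φ⁻¹(30) = 30^29 mod 61.
Repeated squaring mod 61: 30^1 ≡ 30, 30^2 ≡ 30² = 900 ≡ 46, 30^4 ≡ 46² = 2116 ≡ 42, 30^8 ≡ 42² = 1764 ≡ 56, 30^16 ≡ 56² = 3136 ≡ 25. Since 29 = 16 + 8 + 4 + 1, 30^29 ≡ 25·56·42·30: 25·56 = 1400 ≡ 58, then 58·42 = 2436 ≡ 57, then 57·30 = 1710 ≡ 2. So 30^29 ≡ 2 (mod 61).
Hence φ⁻¹(30) = 2.

2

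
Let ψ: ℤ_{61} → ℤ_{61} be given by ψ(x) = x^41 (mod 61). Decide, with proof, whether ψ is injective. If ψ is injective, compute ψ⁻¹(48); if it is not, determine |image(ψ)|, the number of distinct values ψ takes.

14

Since 61 is prime, the nonzero elements of ℤ_{61} form a cyclic group of order 60.
As gcd(41, 60) = 1, raising to the 41st power is a bijection on this group: if s^41 ≡ t^41 then (st^{−1})^41 = 1, and the only element of order dividing gcd(41, 60) = 1 is 1, so s = t.
With ψ(0) = 0 this makes ψ injective on all of ℤ_{61}, hence bijective (finite equal-size domain and codomain). In particular ψ is injective.
Since ψ is injective, we find the preimage of 48. The inverse of x ↦ x^41 on (ℤ_{61})^× is x ↦ x^41, because 41·41 = 1681 = 28·60 + 1 ≡ 1 (mod 60) and x^{60} = 1 for x ≠ 0 (Fermat). So ψ⁻¹(48) = 48^41 mod 61.
Repeated squaring mod 61: 48^1 ≡ 48, 48^2 ≡ 48² = 2304 ≡ 47, 48^4 ≡ 47² = 2209 ≡ 13, 48^8 ≡ 13² = 169 ≡ 47, 48^16 ≡ 47² = 2209 ≡ 13, 48^32 ≡ 13² = 169 ≡ 47. Since 41 = 32 + 8 + 1, 48^41 ≡ 47·47·48: 47·47 = 2209 ≡ 13, then 13·48 = 624 ≡ 14. So 48^41 ≡ 14 (mod 61).
Hence ψ⁻¹(48) = 14.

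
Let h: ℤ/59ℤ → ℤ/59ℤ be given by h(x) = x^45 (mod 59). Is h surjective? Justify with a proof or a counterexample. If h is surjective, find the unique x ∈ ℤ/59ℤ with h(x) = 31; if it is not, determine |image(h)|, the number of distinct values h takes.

47

Since 59 is prime, the nonzero elements of ℤ/59ℤ form a cyclic group of order 58.
As gcd(45, 58) = 1, raising to the 45th power is a bijection on this group: if a^45 ≡ b^45 then (ab^{−1})^45 = 1, and the only element of order dividing gcd(45, 58) = 1 is 1, so a = b.
With h(0) = 0 this makes h injective on all of ℤ/59ℤ, hence bijective (finite equal-size domain and codomain). In particular h is surjective.
Since h is surjective, we find the preimage of 31. The inverse of x ↦ x^45 on (ℤ/59ℤ)^× is x ↦ x^49, because 45·49 = 2205 = 38·58 + 1 ≡ 1 (mod 58) and x^{58} = 1 for x ≠ 0 (Fermat). So h⁻¹(31) = 31^49 mod 59.
Repeated squaring mod 59: 31^1 ≡ 31, 31^2 ≡ 31² = 961 ≡ 17, 31^4 ≡ 17² = 289 ≡ 53, 31^8 ≡ 53² = 2809 ≡ 36, 31^16 ≡ 36² = 1296 ≡ 57, 31^32 ≡ 57² = 3249 ≡ 4. Since 49 = 32 + 16 + 1, 31^49 ≡ 4·57·31: 4·57 = 228 ≡ 51, then 51·31 = 1581 ≡ 47. So 31^49 ≡ 47 (mod 59).
Hence h⁻¹(31) = 47.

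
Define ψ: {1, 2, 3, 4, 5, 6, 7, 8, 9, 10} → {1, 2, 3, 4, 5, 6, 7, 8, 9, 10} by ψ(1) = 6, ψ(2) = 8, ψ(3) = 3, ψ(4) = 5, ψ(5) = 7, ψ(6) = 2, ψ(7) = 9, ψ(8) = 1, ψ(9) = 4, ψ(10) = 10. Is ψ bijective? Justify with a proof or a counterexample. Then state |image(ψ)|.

10

The values 6, 8, 3, 5, 7, 2, 9, 1, 4, 10 are a permutation of {1, 2, 3, 4, 5, 6, 7, 8, 9, 10}: each element appears exactly once.
So ψ is injective and surjective, hence bijective.
The image of ψ is {1, 2, 3, 4, 5, 6, 7, 8, 9, 10}, which has 10 elements.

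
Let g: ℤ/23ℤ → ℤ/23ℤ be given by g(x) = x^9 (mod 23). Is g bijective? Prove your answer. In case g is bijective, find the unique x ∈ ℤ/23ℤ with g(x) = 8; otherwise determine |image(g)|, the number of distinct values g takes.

16

Since 23 is prime, the nonzero elements of ℤ/23ℤ form a cyclic group of order 22.
As gcd(9, 22) = 1, raising to the 9th power is a bijection on this group: if u^9 ≡ v^9 then (uv^{−1})^9 = 1, and the only element of order dividing gcd(9, 22) = 1 is 1, so u = v.
With g(0) = 0 this makes g injective on all of ℤ/23ℤ, hence bijective (finite equal-size domain and codomain). In particular g is bijective.
Since g is bijective, we find the preimage of 8. The inverse of x ↦ x^9 on (ℤ/23ℤ)^× is x ↦ x^5, because 9·5 = 45 = 2·22 + 1 ≡ 1 (mod 22) and x^{22} = 1 for x ≠ 0 (Fermat). So g⁻¹(8) = 8^5 mod 23.
Repeated squaring mod 23: 8^1 ≡ 8, 8^2 ≡ 8² = 64 ≡ 18, 8^4 ≡ 18² = 324 ≡ 2. Since 5 = 4 + 1, 8^5 ≡ 2·8: 2·8 = 16. So 8^5 ≡ 16 (mod 23).
Hence g⁻¹(8) = 16.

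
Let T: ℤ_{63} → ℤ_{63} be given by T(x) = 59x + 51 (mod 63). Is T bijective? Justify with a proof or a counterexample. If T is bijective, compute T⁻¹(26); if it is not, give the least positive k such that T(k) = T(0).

22

By definition, T is injective if T(s) = T(t) implies s = t.
If T(s) = T(t), then 59s ≡ 59t (mod 63). Because gcd(59, 63) = 1, we may cancel 59 to get s ≡ t (mod 63).
We now compute 59⁻¹ mod 63 explicitly. Euclid's algorithm: 63 = 1·59 + 4, 59 = 14·4 + 3, 4 = 1·3 + 1; back-substituting gives 1 = 47·59 − 44·63, so 59⁻¹ ≡ 47 (mod 63).
For any y ∈ ℤ_{63}, x = 47(y − 51) mod 63 satisfies T(x) = 59·47(y − 51) + 51 ≡ y (since 59·47 ≡ 1 mod 63). So every y has a preimage.
Thus T is bijective.
Since T is bijective, we compute T⁻¹(26): solve 59x + 51 ≡ 26 (mod 63), i.e. 59x ≡ 38 (mod 63).
Multiplying by 59⁻¹ = 47 gives x ≡ 47·38 = 1786 = 28·63 + 22 ≡ 22 (mod 63).
Check: T(22) = 59·22 + 51 = 1349 = 21·63 + 26 ≡ 26 (mod 63).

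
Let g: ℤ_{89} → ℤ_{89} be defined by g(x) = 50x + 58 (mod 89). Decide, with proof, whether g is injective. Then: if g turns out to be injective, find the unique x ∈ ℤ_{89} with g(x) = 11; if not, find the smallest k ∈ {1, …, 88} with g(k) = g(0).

40

Recall that injectivity means: for all u, v in the domain, g(u) = g(v) implies u = v.
If g(u) = g(v), then 50u ≡ 50v (mod 89). Because gcd(50, 89) = 1, we may cancel 50 to get u ≡ v (mod 89).
So g is injective.
We now compute 50⁻¹ mod 89 explicitly. Euclid's algorithm: 89 = 1·50 + 39, 50 = 1·39 + 11, 39 = 3·11 + 6, 11 = 1·6 + 5, 6 = 1·5 + 1; back-substituting gives 1 = 73·50 − 41·89, so 50⁻¹ ≡ 73 (mod 89).
Since g is injective, we find g⁻¹(11): we need 50x ≡ 11 − 58 ≡ 42 (mod 89). Using 50⁻¹ = 73: x ≡ 73·42 = 3066 = 34·89 + 40, so x = 40.
Check: g(40) = 50·40 + 58 = 2058 = 23·89 + 11 ≡ 11 (mod 89).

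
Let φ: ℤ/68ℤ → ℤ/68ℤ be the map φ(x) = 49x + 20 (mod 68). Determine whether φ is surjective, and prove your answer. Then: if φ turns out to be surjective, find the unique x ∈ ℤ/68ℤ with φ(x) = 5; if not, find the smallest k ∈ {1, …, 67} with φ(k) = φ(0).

Since gcd(49, 68) = 1, 49 is invertible modulo 68. Euclid's algorithm: 68 = 1·49 + 19, 49 = 2·19 + 11, 19 = 1·11 + 8, 11 = 1·8 + 3, 8 = 2·3 + 2, 3 = 1·2 + 1; back-substituting gives 1 = 25·49 − 18·68, so 49⁻¹ ≡ 25 (mod 68).
Then y ↦ 25(y − 20) is a two-sided inverse to φ, so every y ∈ ℤ/68ℤ has a preimage.
Therefore φ is surjective.
Since φ is surjective, we find φ⁻¹(5): we need 49x ≡ 5 − 20 ≡ 53 (mod 68). Using 49⁻¹ = 25: x ≡ 25·53 = 1325 = 19·68 + 33, so x = 33.
Check: φ(33) = 49·33 + 20 = 1637 = 24·68 + 5 ≡ 5 (mod 68).

33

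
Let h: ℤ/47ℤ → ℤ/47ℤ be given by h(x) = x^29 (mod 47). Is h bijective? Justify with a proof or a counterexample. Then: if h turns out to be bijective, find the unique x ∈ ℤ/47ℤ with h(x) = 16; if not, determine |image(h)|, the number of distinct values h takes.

18

Since 47 is prime, the nonzero elements of ℤ/47ℤ form a cyclic group of order 46.
As gcd(29, 46) = 1, raising to the 29th power is a bijection on this group: if x_1^29 ≡ x_2^29 then (x_1x_2^{−1})^29 = 1, and the only element of order dividing gcd(29, 46) = 1 is 1, so x_1 = x_2.
With h(0) = 0 this makes h injective on all of ℤ/47ℤ, hence bijective (finite equal-size domain and codomain). In particular h is bijective.
Since h is bijective, we find the preimage of 16. The inverse of x ↦ x^29 on (ℤ/47ℤ)^× is x ↦ x^27, because 29·27 = 783 = 17·46 + 1 ≡ 1 (mod 46) and x^{46} = 1 for x ≠ 0 (Fermat). So h⁻¹(16) = 16^27 mod 47.
Repeated squaring mod 47: 16^1 ≡ 16, 16^2 ≡ 16² = 256 ≡ 21, 16^4 ≡ 21² = 441 ≡ 18, 16^8 ≡ 18² = 324 ≡ 42, 16^16 ≡ 42² = 1764 ≡ 25. Since 27 = 16 + 8 + 2 + 1, 16^27 ≡ 25·42·21·16: 25·42 = 1050 ≡ 16, then 16·21 = 336 ≡ 7, then 7·16 = 112 ≡ 18. So 16^27 ≡ 18 (mod 47).
Hence h⁻¹(16) = 18.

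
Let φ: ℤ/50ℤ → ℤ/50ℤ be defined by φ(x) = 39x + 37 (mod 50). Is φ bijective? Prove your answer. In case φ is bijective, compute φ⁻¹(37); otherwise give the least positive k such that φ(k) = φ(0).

0

If φ(u) = φ(v), then 39u ≡ 39v (mod 50). Because gcd(39, 50) = 1, we may cancel 39 to get u ≡ v (mod 50).
We now compute 39⁻¹ mod 50 explicitly. Euclid's algorithm: 50 = 1·39 + 11, 39 = 3·11 + 6, 11 = 1·6 + 5, 6 = 1·5 + 1; back-substituting gives 1 = 9·39 − 7·50, so 39⁻¹ ≡ 9 (mod 50).
For any y ∈ ℤ/50ℤ, x = 9(y − 37) mod 50 satisfies φ(x) = 39·9(y − 37) + 37 ≡ y (since 39·9 ≡ 1 mod 50). So every y has a preimage.
So φ is bijective.
Since φ is bijective, we find φ⁻¹(37): we need 39x ≡ 37 − 37 ≡ 0 (mod 50). Using 39⁻¹ = 9: x ≡ 9·0 = 0, so x = 0.
Check: φ(0) = 39·0 + 37 = 37 ≡ 37 (mod 50).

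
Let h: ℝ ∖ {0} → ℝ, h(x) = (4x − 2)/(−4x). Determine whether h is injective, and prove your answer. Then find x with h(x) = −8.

-1/14

Suppose h(u) = h(v). Cross-multiplying: (4u − 2)(−4v) = (4v − 2)(−4u).
Expanding both sides and cancelling the symmetric terms leaves −8·(u − v) = 0. Since −8 ≠ 0, u = v. Thus h is injective.
Solving h(x) = −8: cross-multiplying gives 4x − 2 = −8(−4x), which rearranges to −28x = 2, so x = −1/14.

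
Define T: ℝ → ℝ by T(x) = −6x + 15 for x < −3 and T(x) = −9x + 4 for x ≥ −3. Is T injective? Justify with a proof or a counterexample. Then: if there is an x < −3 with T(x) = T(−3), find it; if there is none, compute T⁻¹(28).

Both pieces are strictly decreasing (slopes −6 and −9), so each is injective on its own interval.
The left piece maps (−∞, −3) onto (33, ∞); the right piece maps [−3, ∞) onto (−∞, 31].
These images are disjoint, so no value is attained by both pieces. Hence T is injective.
Because the two images are disjoint, no x < −3 has T(x) = T(−3), so we compute T⁻¹(28): 28 lies in (−∞, 31], so solve −9x + 4 = 28: x = (28 − 4)/(−9) = −8/3.

-8/3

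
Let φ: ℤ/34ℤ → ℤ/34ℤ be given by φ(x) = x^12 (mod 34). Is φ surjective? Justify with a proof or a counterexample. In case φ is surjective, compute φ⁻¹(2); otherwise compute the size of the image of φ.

φ(3): Repeated squaring mod 34: 3^1 ≡ 3, 3^2 ≡ 3² = 9, 3^4 ≡ 9² = 81 ≡ 13, 3^8 ≡ 13² = 169 ≡ 33. Since 12 = 8 + 4, 3^12 ≡ 33·13: 33·13 = 429 ≡ 21. So 3^12 ≡ 21 (mod 34).
φ(5): Repeated squaring mod 34: 5^1 ≡ 5, 5^2 ≡ 5² = 25, 5^4 ≡ 25² = 625 ≡ 13, 5^8 ≡ 13² = 169 ≡ 33. Since 12 = 8 + 4, 5^12 ≡ 33·13: 33·13 = 429 ≡ 21. So 5^12 ≡ 21 (mod 34).
So φ(3) = φ(5) = 21 while 3 ≠ 5, so φ is not injective.
A non-injective map from the 34-element set ℤ/34ℤ to itself takes at most 33 distinct values, so it cannot be surjective. So φ is not surjective.
Since φ is not surjective, we determine |image(φ)|. Computing x^12 mod 34 for each x (by repeated squaring, reducing mod 34 at every step), the values φ(0), φ(1), …, φ(33) are: 0, 1, 16, 21, 18, 21, 30, 13, 16, 33, 30, 13, 4, 1, 4, 33, 18, 17, 18, 33, 4, 1, 4, 13, 30, 33, 16, 13, 30, 21, 18, 21, 16, 1.
The distinct values are {0, 1, 4, 13, 16, 17, 18, 21, 30, 33}; there are 10 of them.

10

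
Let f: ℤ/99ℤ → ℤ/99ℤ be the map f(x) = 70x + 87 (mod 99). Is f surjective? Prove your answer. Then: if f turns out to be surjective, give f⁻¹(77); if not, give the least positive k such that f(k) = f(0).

Since gcd(70, 99) = 1, 70 is invertible modulo 99. Euclid's algorithm: 99 = 1·70 + 29, 70 = 2·29 + 12, 29 = 2·12 + 5, 12 = 2·5 + 2, 5 = 2·2 + 1; back-substituting gives 1 = 58·70 − 41·99, so 70⁻¹ ≡ 58 (mod 99).
For any y ∈ ℤ/99ℤ, x = 58(y − 87) mod 99 satisfies f(x) = 70·58(y − 87) + 87 ≡ y (since 70·58 ≡ 1 mod 99). So every y has a preimage.
So f is surjective.
Since f is surjective, we compute f⁻¹(77): solve 70x + 87 ≡ 77 (mod 99), i.e. 70x ≡ 89 (mod 99).
Multiplying by 70⁻¹ = 58 gives x ≡ 58·89 = 5162 = 52·99 + 14 ≡ 14 (mod 99).
Check: f(14) = 70·14 + 87 = 1067 = 10·99 + 77 ≡ 77 (mod 99).

14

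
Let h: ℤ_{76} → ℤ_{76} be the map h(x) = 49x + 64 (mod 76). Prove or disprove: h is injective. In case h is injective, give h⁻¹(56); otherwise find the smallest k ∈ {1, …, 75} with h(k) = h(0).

20

By definition, h is injective when h(a) = h(b) forces a = b.
Suppose h(a) = h(b) in ℤ_{76}. Then 49a + 64 ≡ 49b + 64 (mod 76), thus 49(a − b) ≡ 0 (mod 76).
Since gcd(49, 76) = 1, 49 is invertible modulo 76, so a − b ≡ 0 (mod 76), i.e. a = b.
Therefore h is injective.
We now compute 49⁻¹ mod 76 explicitly. Euclid's algorithm: 76 = 1·49 + 27, 49 = 1·27 + 22, 27 = 1·22 + 5, 22 = 4·5 + 2, 5 = 2·2 + 1; back-substituting gives 1 = 45·49 − 29·76, so 49⁻¹ ≡ 45 (mod 76).
Since h is injective, we compute h⁻¹(56): solve 49x + 64 ≡ 56 (mod 76), i.e. 49x ≡ 68 (mod 76).
Multiplying by 49⁻¹ = 45 gives x ≡ 45·68 = 3060 = 40·76 + 20 ≡ 20 (mod 76).
Check: h(20) = 49·20 + 64 = 1044 = 13·76 + 56 ≡ 56 (mod 76).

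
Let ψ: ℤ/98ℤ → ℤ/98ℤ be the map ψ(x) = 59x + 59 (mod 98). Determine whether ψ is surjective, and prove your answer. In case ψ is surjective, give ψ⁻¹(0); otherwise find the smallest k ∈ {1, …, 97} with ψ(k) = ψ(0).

Since gcd(59, 98) = 1, 59 is invertible modulo 98. Euclid's algorithm: 98 = 1·59 + 39, 59 = 1·39 + 20, 39 = 1·20 + 19, 20 = 1·19 + 1; back-substituting gives 1 = 5·59 − 3·98, so 59⁻¹ ≡ 5 (mod 98).
Then y ↦ 5(y − 59) is a two-sided inverse to ψ, so every y ∈ ℤ/98ℤ has a preimage.
Hence ψ is surjective.
Since ψ is surjective, we find ψ⁻¹(0): we need 59x ≡ 0 − 59 ≡ 39 (mod 98). Using 59⁻¹ = 5: x ≡ 5·39 = 195 = 1·98 + 97, so x = 97.
Check: ψ(97) = 59·97 + 59 = 5782 = 59·98 + 0 ≡ 0 (mod 98).

97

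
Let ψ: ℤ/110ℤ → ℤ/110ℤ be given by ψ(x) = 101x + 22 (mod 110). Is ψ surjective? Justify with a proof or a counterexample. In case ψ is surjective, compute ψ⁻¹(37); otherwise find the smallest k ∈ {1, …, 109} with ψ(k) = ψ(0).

Since gcd(101, 110) = 1, 101 is invertible modulo 110. Euclid's algorithm: 110 = 1·101 + 9, 101 = 11·9 + 2, 9 = 4·2 + 1; back-substituting gives 1 = 61·101 − 56·110, so 101⁻¹ ≡ 61 (mod 110).
Then y ↦ 61(y − 22) is a two-sided inverse to ψ, so every y ∈ ℤ/110ℤ has a preimage.
Therefore ψ is surjective.
Since ψ is surjective, we compute ψ⁻¹(37): solve 101x + 22 ≡ 37 (mod 110), i.e. 101x ≡ 15 (mod 110).
Multiplying by 101⁻¹ = 61 gives x ≡ 61·15 = 915 = 8·110 + 35 ≡ 35 (mod 110).
Check: ψ(35) = 101·35 + 22 = 3557 = 32·110 + 37 ≡ 37 (mod 110).

35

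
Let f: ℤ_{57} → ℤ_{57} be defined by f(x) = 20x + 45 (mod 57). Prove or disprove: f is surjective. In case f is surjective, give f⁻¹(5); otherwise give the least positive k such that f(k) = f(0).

Since gcd(20, 57) = 1, 20 is invertible modulo 57. Euclid's algorithm: 57 = 2·20 + 17, 20 = 1·17 + 3, 17 = 5·3 + 2, 3 = 1·2 + 1; back-substituting gives 1 = 20·20 − 7·57, so 20⁻¹ ≡ 20 (mod 57).
Then y ↦ 20(y − 45) is a two-sided inverse to f, so every y ∈ ℤ_{57} has a preimage.
Thus f is surjective.
Since f is surjective, we compute f⁻¹(5): solve 20x + 45 ≡ 5 (mod 57), i.e. 20x ≡ 17 (mod 57).
Multiplying by 20⁻¹ = 20 gives x ≡ 20·17 = 340 = 5·57 + 55 ≡ 55 (mod 57).
Check: f(55) = 20·55 + 45 = 1145 = 20·57 + 5 ≡ 5 (mod 57).

55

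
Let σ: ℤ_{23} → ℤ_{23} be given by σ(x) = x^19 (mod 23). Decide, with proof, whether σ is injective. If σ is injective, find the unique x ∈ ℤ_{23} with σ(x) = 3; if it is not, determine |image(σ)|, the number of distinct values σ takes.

Since 23 is prime, the nonzero elements of ℤ_{23} form a cyclic group of order 22.
As gcd(19, 22) = 1, raising to the 19th power is a bijection on this group: if a^19 ≡ b^19 then (ab^{−1})^19 = 1, and the only element of order dividing gcd(19, 22) = 1 is 1, so a = b.
With σ(0) = 0 this makes σ injective on all of ℤ_{23}, hence bijective (finite equal-size domain and codomain). In particular σ is injective.
Since σ is injective, we find the preimage of 3. The inverse of x ↦ x^19 on (ℤ_{23})^× is x ↦ x^7, because 19·7 = 133 = 6·22 + 1 ≡ 1 (mod 22) and x^{22} = 1 for x ≠ 0 (Fermat). So σ⁻¹(3) = 3^7 mod 23.
Repeated squaring mod 23: 3^1 ≡ 3, 3^2 ≡ 3² = 9, 3^4 ≡ 9² = 81 ≡ 12. Since 7 = 4 + 2 + 1, 3^7 ≡ 12·9·3: 12·9 = 108 ≡ 16, then 16·3 = 48 ≡ 2. So 3^7 ≡ 2 (mod 23).
Hence σ⁻¹(3) = 2.

2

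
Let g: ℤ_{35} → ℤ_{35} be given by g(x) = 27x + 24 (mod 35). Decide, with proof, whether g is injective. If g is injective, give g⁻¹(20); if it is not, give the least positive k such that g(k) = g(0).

Suppose g(x_1) = g(x_2) in ℤ_{35}. Then 27x_1 + 24 ≡ 27x_2 + 24 (mod 35), thus 27(x_1 − x_2) ≡ 0 (mod 35).
Since gcd(27, 35) = 1, 27 is invertible modulo 35, hence x_1 − x_2 ≡ 0 (mod 35), i.e. x_1 = x_2.
Hence g is injective.
We now compute 27⁻¹ mod 35 explicitly. Euclid's algorithm: 35 = 1·27 + 8, 27 = 3·8 + 3, 8 = 2·3 + 2, 3 = 1·2 + 1; back-substituting gives 1 = 13·27 − 10·35, so 27⁻¹ ≡ 13 (mod 35).
Since g is injective, we find g⁻¹(20): we need 27x ≡ 20 − 24 ≡ 31 (mod 35). Using 27⁻¹ = 13: x ≡ 13·31 = 403 = 11·35 + 18, so x = 18.
Check: g(18) = 27·18 + 24 = 510 = 14·35 + 20 ≡ 20 (mod 35).

18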